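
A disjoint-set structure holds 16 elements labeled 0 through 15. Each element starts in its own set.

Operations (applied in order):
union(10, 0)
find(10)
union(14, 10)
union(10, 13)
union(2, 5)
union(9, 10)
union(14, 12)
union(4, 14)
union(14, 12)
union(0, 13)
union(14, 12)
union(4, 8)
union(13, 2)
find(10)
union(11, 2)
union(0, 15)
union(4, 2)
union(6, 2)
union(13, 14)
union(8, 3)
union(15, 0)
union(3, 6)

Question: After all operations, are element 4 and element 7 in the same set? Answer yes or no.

Answer: no

Derivation:
Step 1: union(10, 0) -> merged; set of 10 now {0, 10}
Step 2: find(10) -> no change; set of 10 is {0, 10}
Step 3: union(14, 10) -> merged; set of 14 now {0, 10, 14}
Step 4: union(10, 13) -> merged; set of 10 now {0, 10, 13, 14}
Step 5: union(2, 5) -> merged; set of 2 now {2, 5}
Step 6: union(9, 10) -> merged; set of 9 now {0, 9, 10, 13, 14}
Step 7: union(14, 12) -> merged; set of 14 now {0, 9, 10, 12, 13, 14}
Step 8: union(4, 14) -> merged; set of 4 now {0, 4, 9, 10, 12, 13, 14}
Step 9: union(14, 12) -> already same set; set of 14 now {0, 4, 9, 10, 12, 13, 14}
Step 10: union(0, 13) -> already same set; set of 0 now {0, 4, 9, 10, 12, 13, 14}
Step 11: union(14, 12) -> already same set; set of 14 now {0, 4, 9, 10, 12, 13, 14}
Step 12: union(4, 8) -> merged; set of 4 now {0, 4, 8, 9, 10, 12, 13, 14}
Step 13: union(13, 2) -> merged; set of 13 now {0, 2, 4, 5, 8, 9, 10, 12, 13, 14}
Step 14: find(10) -> no change; set of 10 is {0, 2, 4, 5, 8, 9, 10, 12, 13, 14}
Step 15: union(11, 2) -> merged; set of 11 now {0, 2, 4, 5, 8, 9, 10, 11, 12, 13, 14}
Step 16: union(0, 15) -> merged; set of 0 now {0, 2, 4, 5, 8, 9, 10, 11, 12, 13, 14, 15}
Step 17: union(4, 2) -> already same set; set of 4 now {0, 2, 4, 5, 8, 9, 10, 11, 12, 13, 14, 15}
Step 18: union(6, 2) -> merged; set of 6 now {0, 2, 4, 5, 6, 8, 9, 10, 11, 12, 13, 14, 15}
Step 19: union(13, 14) -> already same set; set of 13 now {0, 2, 4, 5, 6, 8, 9, 10, 11, 12, 13, 14, 15}
Step 20: union(8, 3) -> merged; set of 8 now {0, 2, 3, 4, 5, 6, 8, 9, 10, 11, 12, 13, 14, 15}
Step 21: union(15, 0) -> already same set; set of 15 now {0, 2, 3, 4, 5, 6, 8, 9, 10, 11, 12, 13, 14, 15}
Step 22: union(3, 6) -> already same set; set of 3 now {0, 2, 3, 4, 5, 6, 8, 9, 10, 11, 12, 13, 14, 15}
Set of 4: {0, 2, 3, 4, 5, 6, 8, 9, 10, 11, 12, 13, 14, 15}; 7 is not a member.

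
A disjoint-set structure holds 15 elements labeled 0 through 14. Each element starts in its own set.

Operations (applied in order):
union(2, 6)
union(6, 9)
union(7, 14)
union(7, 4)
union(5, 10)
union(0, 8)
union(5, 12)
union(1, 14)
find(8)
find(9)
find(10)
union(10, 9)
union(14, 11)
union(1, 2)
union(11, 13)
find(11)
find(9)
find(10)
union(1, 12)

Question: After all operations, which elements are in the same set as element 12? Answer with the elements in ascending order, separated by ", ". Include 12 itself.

Step 1: union(2, 6) -> merged; set of 2 now {2, 6}
Step 2: union(6, 9) -> merged; set of 6 now {2, 6, 9}
Step 3: union(7, 14) -> merged; set of 7 now {7, 14}
Step 4: union(7, 4) -> merged; set of 7 now {4, 7, 14}
Step 5: union(5, 10) -> merged; set of 5 now {5, 10}
Step 6: union(0, 8) -> merged; set of 0 now {0, 8}
Step 7: union(5, 12) -> merged; set of 5 now {5, 10, 12}
Step 8: union(1, 14) -> merged; set of 1 now {1, 4, 7, 14}
Step 9: find(8) -> no change; set of 8 is {0, 8}
Step 10: find(9) -> no change; set of 9 is {2, 6, 9}
Step 11: find(10) -> no change; set of 10 is {5, 10, 12}
Step 12: union(10, 9) -> merged; set of 10 now {2, 5, 6, 9, 10, 12}
Step 13: union(14, 11) -> merged; set of 14 now {1, 4, 7, 11, 14}
Step 14: union(1, 2) -> merged; set of 1 now {1, 2, 4, 5, 6, 7, 9, 10, 11, 12, 14}
Step 15: union(11, 13) -> merged; set of 11 now {1, 2, 4, 5, 6, 7, 9, 10, 11, 12, 13, 14}
Step 16: find(11) -> no change; set of 11 is {1, 2, 4, 5, 6, 7, 9, 10, 11, 12, 13, 14}
Step 17: find(9) -> no change; set of 9 is {1, 2, 4, 5, 6, 7, 9, 10, 11, 12, 13, 14}
Step 18: find(10) -> no change; set of 10 is {1, 2, 4, 5, 6, 7, 9, 10, 11, 12, 13, 14}
Step 19: union(1, 12) -> already same set; set of 1 now {1, 2, 4, 5, 6, 7, 9, 10, 11, 12, 13, 14}
Component of 12: {1, 2, 4, 5, 6, 7, 9, 10, 11, 12, 13, 14}

Answer: 1, 2, 4, 5, 6, 7, 9, 10, 11, 12, 13, 14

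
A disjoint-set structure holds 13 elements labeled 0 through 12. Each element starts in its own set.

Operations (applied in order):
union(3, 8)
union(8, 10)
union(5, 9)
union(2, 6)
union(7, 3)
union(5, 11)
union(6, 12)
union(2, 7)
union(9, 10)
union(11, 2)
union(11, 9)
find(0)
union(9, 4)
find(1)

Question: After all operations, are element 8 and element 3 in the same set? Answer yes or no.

Answer: yes

Derivation:
Step 1: union(3, 8) -> merged; set of 3 now {3, 8}
Step 2: union(8, 10) -> merged; set of 8 now {3, 8, 10}
Step 3: union(5, 9) -> merged; set of 5 now {5, 9}
Step 4: union(2, 6) -> merged; set of 2 now {2, 6}
Step 5: union(7, 3) -> merged; set of 7 now {3, 7, 8, 10}
Step 6: union(5, 11) -> merged; set of 5 now {5, 9, 11}
Step 7: union(6, 12) -> merged; set of 6 now {2, 6, 12}
Step 8: union(2, 7) -> merged; set of 2 now {2, 3, 6, 7, 8, 10, 12}
Step 9: union(9, 10) -> merged; set of 9 now {2, 3, 5, 6, 7, 8, 9, 10, 11, 12}
Step 10: union(11, 2) -> already same set; set of 11 now {2, 3, 5, 6, 7, 8, 9, 10, 11, 12}
Step 11: union(11, 9) -> already same set; set of 11 now {2, 3, 5, 6, 7, 8, 9, 10, 11, 12}
Step 12: find(0) -> no change; set of 0 is {0}
Step 13: union(9, 4) -> merged; set of 9 now {2, 3, 4, 5, 6, 7, 8, 9, 10, 11, 12}
Step 14: find(1) -> no change; set of 1 is {1}
Set of 8: {2, 3, 4, 5, 6, 7, 8, 9, 10, 11, 12}; 3 is a member.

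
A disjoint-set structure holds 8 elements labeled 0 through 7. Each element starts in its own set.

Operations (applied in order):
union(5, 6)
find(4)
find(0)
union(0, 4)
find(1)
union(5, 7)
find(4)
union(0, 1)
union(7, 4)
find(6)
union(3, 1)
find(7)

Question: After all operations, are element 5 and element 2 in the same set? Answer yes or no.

Answer: no

Derivation:
Step 1: union(5, 6) -> merged; set of 5 now {5, 6}
Step 2: find(4) -> no change; set of 4 is {4}
Step 3: find(0) -> no change; set of 0 is {0}
Step 4: union(0, 4) -> merged; set of 0 now {0, 4}
Step 5: find(1) -> no change; set of 1 is {1}
Step 6: union(5, 7) -> merged; set of 5 now {5, 6, 7}
Step 7: find(4) -> no change; set of 4 is {0, 4}
Step 8: union(0, 1) -> merged; set of 0 now {0, 1, 4}
Step 9: union(7, 4) -> merged; set of 7 now {0, 1, 4, 5, 6, 7}
Step 10: find(6) -> no change; set of 6 is {0, 1, 4, 5, 6, 7}
Step 11: union(3, 1) -> merged; set of 3 now {0, 1, 3, 4, 5, 6, 7}
Step 12: find(7) -> no change; set of 7 is {0, 1, 3, 4, 5, 6, 7}
Set of 5: {0, 1, 3, 4, 5, 6, 7}; 2 is not a member.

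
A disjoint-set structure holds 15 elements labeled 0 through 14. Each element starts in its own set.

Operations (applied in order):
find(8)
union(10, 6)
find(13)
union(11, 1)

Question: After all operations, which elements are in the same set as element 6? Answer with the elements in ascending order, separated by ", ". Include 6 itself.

Step 1: find(8) -> no change; set of 8 is {8}
Step 2: union(10, 6) -> merged; set of 10 now {6, 10}
Step 3: find(13) -> no change; set of 13 is {13}
Step 4: union(11, 1) -> merged; set of 11 now {1, 11}
Component of 6: {6, 10}

Answer: 6, 10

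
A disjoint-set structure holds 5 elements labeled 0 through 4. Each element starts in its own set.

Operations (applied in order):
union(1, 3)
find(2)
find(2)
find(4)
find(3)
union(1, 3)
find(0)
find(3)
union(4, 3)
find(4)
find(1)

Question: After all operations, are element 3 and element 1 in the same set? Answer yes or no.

Answer: yes

Derivation:
Step 1: union(1, 3) -> merged; set of 1 now {1, 3}
Step 2: find(2) -> no change; set of 2 is {2}
Step 3: find(2) -> no change; set of 2 is {2}
Step 4: find(4) -> no change; set of 4 is {4}
Step 5: find(3) -> no change; set of 3 is {1, 3}
Step 6: union(1, 3) -> already same set; set of 1 now {1, 3}
Step 7: find(0) -> no change; set of 0 is {0}
Step 8: find(3) -> no change; set of 3 is {1, 3}
Step 9: union(4, 3) -> merged; set of 4 now {1, 3, 4}
Step 10: find(4) -> no change; set of 4 is {1, 3, 4}
Step 11: find(1) -> no change; set of 1 is {1, 3, 4}
Set of 3: {1, 3, 4}; 1 is a member.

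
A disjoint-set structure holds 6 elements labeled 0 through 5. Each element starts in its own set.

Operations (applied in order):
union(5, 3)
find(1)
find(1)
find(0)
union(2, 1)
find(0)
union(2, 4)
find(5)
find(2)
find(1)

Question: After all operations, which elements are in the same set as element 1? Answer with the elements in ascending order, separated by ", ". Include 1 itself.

Step 1: union(5, 3) -> merged; set of 5 now {3, 5}
Step 2: find(1) -> no change; set of 1 is {1}
Step 3: find(1) -> no change; set of 1 is {1}
Step 4: find(0) -> no change; set of 0 is {0}
Step 5: union(2, 1) -> merged; set of 2 now {1, 2}
Step 6: find(0) -> no change; set of 0 is {0}
Step 7: union(2, 4) -> merged; set of 2 now {1, 2, 4}
Step 8: find(5) -> no change; set of 5 is {3, 5}
Step 9: find(2) -> no change; set of 2 is {1, 2, 4}
Step 10: find(1) -> no change; set of 1 is {1, 2, 4}
Component of 1: {1, 2, 4}

Answer: 1, 2, 4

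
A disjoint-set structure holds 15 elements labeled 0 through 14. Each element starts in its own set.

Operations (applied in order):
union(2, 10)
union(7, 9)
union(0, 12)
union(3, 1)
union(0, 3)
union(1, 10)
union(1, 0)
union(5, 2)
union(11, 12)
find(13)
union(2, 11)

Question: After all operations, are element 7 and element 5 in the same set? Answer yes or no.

Answer: no

Derivation:
Step 1: union(2, 10) -> merged; set of 2 now {2, 10}
Step 2: union(7, 9) -> merged; set of 7 now {7, 9}
Step 3: union(0, 12) -> merged; set of 0 now {0, 12}
Step 4: union(3, 1) -> merged; set of 3 now {1, 3}
Step 5: union(0, 3) -> merged; set of 0 now {0, 1, 3, 12}
Step 6: union(1, 10) -> merged; set of 1 now {0, 1, 2, 3, 10, 12}
Step 7: union(1, 0) -> already same set; set of 1 now {0, 1, 2, 3, 10, 12}
Step 8: union(5, 2) -> merged; set of 5 now {0, 1, 2, 3, 5, 10, 12}
Step 9: union(11, 12) -> merged; set of 11 now {0, 1, 2, 3, 5, 10, 11, 12}
Step 10: find(13) -> no change; set of 13 is {13}
Step 11: union(2, 11) -> already same set; set of 2 now {0, 1, 2, 3, 5, 10, 11, 12}
Set of 7: {7, 9}; 5 is not a member.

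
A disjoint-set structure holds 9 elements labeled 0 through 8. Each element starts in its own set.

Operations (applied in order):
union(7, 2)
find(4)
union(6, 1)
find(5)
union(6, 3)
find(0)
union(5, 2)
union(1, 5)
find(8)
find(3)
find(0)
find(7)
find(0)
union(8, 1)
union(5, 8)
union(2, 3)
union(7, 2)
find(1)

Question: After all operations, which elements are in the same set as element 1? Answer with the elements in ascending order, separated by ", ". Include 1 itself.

Answer: 1, 2, 3, 5, 6, 7, 8

Derivation:
Step 1: union(7, 2) -> merged; set of 7 now {2, 7}
Step 2: find(4) -> no change; set of 4 is {4}
Step 3: union(6, 1) -> merged; set of 6 now {1, 6}
Step 4: find(5) -> no change; set of 5 is {5}
Step 5: union(6, 3) -> merged; set of 6 now {1, 3, 6}
Step 6: find(0) -> no change; set of 0 is {0}
Step 7: union(5, 2) -> merged; set of 5 now {2, 5, 7}
Step 8: union(1, 5) -> merged; set of 1 now {1, 2, 3, 5, 6, 7}
Step 9: find(8) -> no change; set of 8 is {8}
Step 10: find(3) -> no change; set of 3 is {1, 2, 3, 5, 6, 7}
Step 11: find(0) -> no change; set of 0 is {0}
Step 12: find(7) -> no change; set of 7 is {1, 2, 3, 5, 6, 7}
Step 13: find(0) -> no change; set of 0 is {0}
Step 14: union(8, 1) -> merged; set of 8 now {1, 2, 3, 5, 6, 7, 8}
Step 15: union(5, 8) -> already same set; set of 5 now {1, 2, 3, 5, 6, 7, 8}
Step 16: union(2, 3) -> already same set; set of 2 now {1, 2, 3, 5, 6, 7, 8}
Step 17: union(7, 2) -> already same set; set of 7 now {1, 2, 3, 5, 6, 7, 8}
Step 18: find(1) -> no change; set of 1 is {1, 2, 3, 5, 6, 7, 8}
Component of 1: {1, 2, 3, 5, 6, 7, 8}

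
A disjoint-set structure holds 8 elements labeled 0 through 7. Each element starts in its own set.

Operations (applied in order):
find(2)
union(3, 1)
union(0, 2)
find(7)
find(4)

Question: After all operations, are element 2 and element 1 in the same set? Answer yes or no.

Step 1: find(2) -> no change; set of 2 is {2}
Step 2: union(3, 1) -> merged; set of 3 now {1, 3}
Step 3: union(0, 2) -> merged; set of 0 now {0, 2}
Step 4: find(7) -> no change; set of 7 is {7}
Step 5: find(4) -> no change; set of 4 is {4}
Set of 2: {0, 2}; 1 is not a member.

Answer: no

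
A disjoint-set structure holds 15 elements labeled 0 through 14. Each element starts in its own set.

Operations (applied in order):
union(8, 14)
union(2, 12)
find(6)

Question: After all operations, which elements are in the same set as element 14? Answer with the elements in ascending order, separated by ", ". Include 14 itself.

Step 1: union(8, 14) -> merged; set of 8 now {8, 14}
Step 2: union(2, 12) -> merged; set of 2 now {2, 12}
Step 3: find(6) -> no change; set of 6 is {6}
Component of 14: {8, 14}

Answer: 8, 14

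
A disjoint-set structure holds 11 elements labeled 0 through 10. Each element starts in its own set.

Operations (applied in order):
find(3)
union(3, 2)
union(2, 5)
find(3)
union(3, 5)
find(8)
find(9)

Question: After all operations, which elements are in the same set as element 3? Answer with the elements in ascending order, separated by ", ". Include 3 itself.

Step 1: find(3) -> no change; set of 3 is {3}
Step 2: union(3, 2) -> merged; set of 3 now {2, 3}
Step 3: union(2, 5) -> merged; set of 2 now {2, 3, 5}
Step 4: find(3) -> no change; set of 3 is {2, 3, 5}
Step 5: union(3, 5) -> already same set; set of 3 now {2, 3, 5}
Step 6: find(8) -> no change; set of 8 is {8}
Step 7: find(9) -> no change; set of 9 is {9}
Component of 3: {2, 3, 5}

Answer: 2, 3, 5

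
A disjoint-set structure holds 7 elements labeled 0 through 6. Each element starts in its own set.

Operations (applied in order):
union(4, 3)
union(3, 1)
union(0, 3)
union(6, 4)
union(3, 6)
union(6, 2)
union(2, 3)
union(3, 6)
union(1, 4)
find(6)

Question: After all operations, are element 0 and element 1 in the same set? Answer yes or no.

Step 1: union(4, 3) -> merged; set of 4 now {3, 4}
Step 2: union(3, 1) -> merged; set of 3 now {1, 3, 4}
Step 3: union(0, 3) -> merged; set of 0 now {0, 1, 3, 4}
Step 4: union(6, 4) -> merged; set of 6 now {0, 1, 3, 4, 6}
Step 5: union(3, 6) -> already same set; set of 3 now {0, 1, 3, 4, 6}
Step 6: union(6, 2) -> merged; set of 6 now {0, 1, 2, 3, 4, 6}
Step 7: union(2, 3) -> already same set; set of 2 now {0, 1, 2, 3, 4, 6}
Step 8: union(3, 6) -> already same set; set of 3 now {0, 1, 2, 3, 4, 6}
Step 9: union(1, 4) -> already same set; set of 1 now {0, 1, 2, 3, 4, 6}
Step 10: find(6) -> no change; set of 6 is {0, 1, 2, 3, 4, 6}
Set of 0: {0, 1, 2, 3, 4, 6}; 1 is a member.

Answer: yes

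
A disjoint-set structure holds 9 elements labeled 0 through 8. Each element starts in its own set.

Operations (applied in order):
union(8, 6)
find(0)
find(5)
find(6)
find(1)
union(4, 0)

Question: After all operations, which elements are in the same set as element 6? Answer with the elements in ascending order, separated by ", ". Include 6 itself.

Answer: 6, 8

Derivation:
Step 1: union(8, 6) -> merged; set of 8 now {6, 8}
Step 2: find(0) -> no change; set of 0 is {0}
Step 3: find(5) -> no change; set of 5 is {5}
Step 4: find(6) -> no change; set of 6 is {6, 8}
Step 5: find(1) -> no change; set of 1 is {1}
Step 6: union(4, 0) -> merged; set of 4 now {0, 4}
Component of 6: {6, 8}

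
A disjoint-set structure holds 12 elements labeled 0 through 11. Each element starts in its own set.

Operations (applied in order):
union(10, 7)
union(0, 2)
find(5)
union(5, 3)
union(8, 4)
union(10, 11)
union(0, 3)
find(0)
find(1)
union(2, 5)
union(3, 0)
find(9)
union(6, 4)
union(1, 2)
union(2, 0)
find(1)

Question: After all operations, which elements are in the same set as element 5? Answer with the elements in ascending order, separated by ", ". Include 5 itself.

Answer: 0, 1, 2, 3, 5

Derivation:
Step 1: union(10, 7) -> merged; set of 10 now {7, 10}
Step 2: union(0, 2) -> merged; set of 0 now {0, 2}
Step 3: find(5) -> no change; set of 5 is {5}
Step 4: union(5, 3) -> merged; set of 5 now {3, 5}
Step 5: union(8, 4) -> merged; set of 8 now {4, 8}
Step 6: union(10, 11) -> merged; set of 10 now {7, 10, 11}
Step 7: union(0, 3) -> merged; set of 0 now {0, 2, 3, 5}
Step 8: find(0) -> no change; set of 0 is {0, 2, 3, 5}
Step 9: find(1) -> no change; set of 1 is {1}
Step 10: union(2, 5) -> already same set; set of 2 now {0, 2, 3, 5}
Step 11: union(3, 0) -> already same set; set of 3 now {0, 2, 3, 5}
Step 12: find(9) -> no change; set of 9 is {9}
Step 13: union(6, 4) -> merged; set of 6 now {4, 6, 8}
Step 14: union(1, 2) -> merged; set of 1 now {0, 1, 2, 3, 5}
Step 15: union(2, 0) -> already same set; set of 2 now {0, 1, 2, 3, 5}
Step 16: find(1) -> no change; set of 1 is {0, 1, 2, 3, 5}
Component of 5: {0, 1, 2, 3, 5}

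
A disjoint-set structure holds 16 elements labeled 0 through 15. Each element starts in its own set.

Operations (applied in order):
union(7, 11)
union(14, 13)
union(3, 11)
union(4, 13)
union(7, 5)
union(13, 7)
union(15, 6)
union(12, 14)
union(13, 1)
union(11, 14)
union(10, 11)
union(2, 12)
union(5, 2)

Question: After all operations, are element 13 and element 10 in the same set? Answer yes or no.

Step 1: union(7, 11) -> merged; set of 7 now {7, 11}
Step 2: union(14, 13) -> merged; set of 14 now {13, 14}
Step 3: union(3, 11) -> merged; set of 3 now {3, 7, 11}
Step 4: union(4, 13) -> merged; set of 4 now {4, 13, 14}
Step 5: union(7, 5) -> merged; set of 7 now {3, 5, 7, 11}
Step 6: union(13, 7) -> merged; set of 13 now {3, 4, 5, 7, 11, 13, 14}
Step 7: union(15, 6) -> merged; set of 15 now {6, 15}
Step 8: union(12, 14) -> merged; set of 12 now {3, 4, 5, 7, 11, 12, 13, 14}
Step 9: union(13, 1) -> merged; set of 13 now {1, 3, 4, 5, 7, 11, 12, 13, 14}
Step 10: union(11, 14) -> already same set; set of 11 now {1, 3, 4, 5, 7, 11, 12, 13, 14}
Step 11: union(10, 11) -> merged; set of 10 now {1, 3, 4, 5, 7, 10, 11, 12, 13, 14}
Step 12: union(2, 12) -> merged; set of 2 now {1, 2, 3, 4, 5, 7, 10, 11, 12, 13, 14}
Step 13: union(5, 2) -> already same set; set of 5 now {1, 2, 3, 4, 5, 7, 10, 11, 12, 13, 14}
Set of 13: {1, 2, 3, 4, 5, 7, 10, 11, 12, 13, 14}; 10 is a member.

Answer: yes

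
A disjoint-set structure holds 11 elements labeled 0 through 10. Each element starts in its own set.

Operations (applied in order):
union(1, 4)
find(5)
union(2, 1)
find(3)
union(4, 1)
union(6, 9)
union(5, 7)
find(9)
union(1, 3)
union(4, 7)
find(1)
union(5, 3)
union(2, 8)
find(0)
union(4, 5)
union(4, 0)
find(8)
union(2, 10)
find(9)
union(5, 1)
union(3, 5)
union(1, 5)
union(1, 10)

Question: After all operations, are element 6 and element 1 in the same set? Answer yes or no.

Step 1: union(1, 4) -> merged; set of 1 now {1, 4}
Step 2: find(5) -> no change; set of 5 is {5}
Step 3: union(2, 1) -> merged; set of 2 now {1, 2, 4}
Step 4: find(3) -> no change; set of 3 is {3}
Step 5: union(4, 1) -> already same set; set of 4 now {1, 2, 4}
Step 6: union(6, 9) -> merged; set of 6 now {6, 9}
Step 7: union(5, 7) -> merged; set of 5 now {5, 7}
Step 8: find(9) -> no change; set of 9 is {6, 9}
Step 9: union(1, 3) -> merged; set of 1 now {1, 2, 3, 4}
Step 10: union(4, 7) -> merged; set of 4 now {1, 2, 3, 4, 5, 7}
Step 11: find(1) -> no change; set of 1 is {1, 2, 3, 4, 5, 7}
Step 12: union(5, 3) -> already same set; set of 5 now {1, 2, 3, 4, 5, 7}
Step 13: union(2, 8) -> merged; set of 2 now {1, 2, 3, 4, 5, 7, 8}
Step 14: find(0) -> no change; set of 0 is {0}
Step 15: union(4, 5) -> already same set; set of 4 now {1, 2, 3, 4, 5, 7, 8}
Step 16: union(4, 0) -> merged; set of 4 now {0, 1, 2, 3, 4, 5, 7, 8}
Step 17: find(8) -> no change; set of 8 is {0, 1, 2, 3, 4, 5, 7, 8}
Step 18: union(2, 10) -> merged; set of 2 now {0, 1, 2, 3, 4, 5, 7, 8, 10}
Step 19: find(9) -> no change; set of 9 is {6, 9}
Step 20: union(5, 1) -> already same set; set of 5 now {0, 1, 2, 3, 4, 5, 7, 8, 10}
Step 21: union(3, 5) -> already same set; set of 3 now {0, 1, 2, 3, 4, 5, 7, 8, 10}
Step 22: union(1, 5) -> already same set; set of 1 now {0, 1, 2, 3, 4, 5, 7, 8, 10}
Step 23: union(1, 10) -> already same set; set of 1 now {0, 1, 2, 3, 4, 5, 7, 8, 10}
Set of 6: {6, 9}; 1 is not a member.

Answer: no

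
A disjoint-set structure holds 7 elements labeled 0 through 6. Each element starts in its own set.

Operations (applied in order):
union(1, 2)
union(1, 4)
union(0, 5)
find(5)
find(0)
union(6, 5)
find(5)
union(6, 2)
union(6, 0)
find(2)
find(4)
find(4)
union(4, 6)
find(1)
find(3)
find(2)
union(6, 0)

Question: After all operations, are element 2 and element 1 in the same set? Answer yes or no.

Answer: yes

Derivation:
Step 1: union(1, 2) -> merged; set of 1 now {1, 2}
Step 2: union(1, 4) -> merged; set of 1 now {1, 2, 4}
Step 3: union(0, 5) -> merged; set of 0 now {0, 5}
Step 4: find(5) -> no change; set of 5 is {0, 5}
Step 5: find(0) -> no change; set of 0 is {0, 5}
Step 6: union(6, 5) -> merged; set of 6 now {0, 5, 6}
Step 7: find(5) -> no change; set of 5 is {0, 5, 6}
Step 8: union(6, 2) -> merged; set of 6 now {0, 1, 2, 4, 5, 6}
Step 9: union(6, 0) -> already same set; set of 6 now {0, 1, 2, 4, 5, 6}
Step 10: find(2) -> no change; set of 2 is {0, 1, 2, 4, 5, 6}
Step 11: find(4) -> no change; set of 4 is {0, 1, 2, 4, 5, 6}
Step 12: find(4) -> no change; set of 4 is {0, 1, 2, 4, 5, 6}
Step 13: union(4, 6) -> already same set; set of 4 now {0, 1, 2, 4, 5, 6}
Step 14: find(1) -> no change; set of 1 is {0, 1, 2, 4, 5, 6}
Step 15: find(3) -> no change; set of 3 is {3}
Step 16: find(2) -> no change; set of 2 is {0, 1, 2, 4, 5, 6}
Step 17: union(6, 0) -> already same set; set of 6 now {0, 1, 2, 4, 5, 6}
Set of 2: {0, 1, 2, 4, 5, 6}; 1 is a member.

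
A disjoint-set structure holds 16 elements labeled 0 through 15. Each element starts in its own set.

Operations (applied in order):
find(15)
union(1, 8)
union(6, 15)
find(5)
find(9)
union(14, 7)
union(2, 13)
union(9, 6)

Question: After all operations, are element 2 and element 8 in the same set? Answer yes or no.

Step 1: find(15) -> no change; set of 15 is {15}
Step 2: union(1, 8) -> merged; set of 1 now {1, 8}
Step 3: union(6, 15) -> merged; set of 6 now {6, 15}
Step 4: find(5) -> no change; set of 5 is {5}
Step 5: find(9) -> no change; set of 9 is {9}
Step 6: union(14, 7) -> merged; set of 14 now {7, 14}
Step 7: union(2, 13) -> merged; set of 2 now {2, 13}
Step 8: union(9, 6) -> merged; set of 9 now {6, 9, 15}
Set of 2: {2, 13}; 8 is not a member.

Answer: no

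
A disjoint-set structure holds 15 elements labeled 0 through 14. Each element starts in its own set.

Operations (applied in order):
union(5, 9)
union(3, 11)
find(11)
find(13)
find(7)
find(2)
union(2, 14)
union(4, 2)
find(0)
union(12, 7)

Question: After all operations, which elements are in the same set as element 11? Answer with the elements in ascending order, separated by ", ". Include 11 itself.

Answer: 3, 11

Derivation:
Step 1: union(5, 9) -> merged; set of 5 now {5, 9}
Step 2: union(3, 11) -> merged; set of 3 now {3, 11}
Step 3: find(11) -> no change; set of 11 is {3, 11}
Step 4: find(13) -> no change; set of 13 is {13}
Step 5: find(7) -> no change; set of 7 is {7}
Step 6: find(2) -> no change; set of 2 is {2}
Step 7: union(2, 14) -> merged; set of 2 now {2, 14}
Step 8: union(4, 2) -> merged; set of 4 now {2, 4, 14}
Step 9: find(0) -> no change; set of 0 is {0}
Step 10: union(12, 7) -> merged; set of 12 now {7, 12}
Component of 11: {3, 11}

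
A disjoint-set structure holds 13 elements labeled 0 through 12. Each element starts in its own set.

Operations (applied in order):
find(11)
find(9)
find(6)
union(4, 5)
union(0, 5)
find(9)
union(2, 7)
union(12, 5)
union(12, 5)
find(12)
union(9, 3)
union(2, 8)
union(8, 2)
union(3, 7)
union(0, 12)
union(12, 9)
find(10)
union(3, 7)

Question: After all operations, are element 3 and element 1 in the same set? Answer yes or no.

Answer: no

Derivation:
Step 1: find(11) -> no change; set of 11 is {11}
Step 2: find(9) -> no change; set of 9 is {9}
Step 3: find(6) -> no change; set of 6 is {6}
Step 4: union(4, 5) -> merged; set of 4 now {4, 5}
Step 5: union(0, 5) -> merged; set of 0 now {0, 4, 5}
Step 6: find(9) -> no change; set of 9 is {9}
Step 7: union(2, 7) -> merged; set of 2 now {2, 7}
Step 8: union(12, 5) -> merged; set of 12 now {0, 4, 5, 12}
Step 9: union(12, 5) -> already same set; set of 12 now {0, 4, 5, 12}
Step 10: find(12) -> no change; set of 12 is {0, 4, 5, 12}
Step 11: union(9, 3) -> merged; set of 9 now {3, 9}
Step 12: union(2, 8) -> merged; set of 2 now {2, 7, 8}
Step 13: union(8, 2) -> already same set; set of 8 now {2, 7, 8}
Step 14: union(3, 7) -> merged; set of 3 now {2, 3, 7, 8, 9}
Step 15: union(0, 12) -> already same set; set of 0 now {0, 4, 5, 12}
Step 16: union(12, 9) -> merged; set of 12 now {0, 2, 3, 4, 5, 7, 8, 9, 12}
Step 17: find(10) -> no change; set of 10 is {10}
Step 18: union(3, 7) -> already same set; set of 3 now {0, 2, 3, 4, 5, 7, 8, 9, 12}
Set of 3: {0, 2, 3, 4, 5, 7, 8, 9, 12}; 1 is not a member.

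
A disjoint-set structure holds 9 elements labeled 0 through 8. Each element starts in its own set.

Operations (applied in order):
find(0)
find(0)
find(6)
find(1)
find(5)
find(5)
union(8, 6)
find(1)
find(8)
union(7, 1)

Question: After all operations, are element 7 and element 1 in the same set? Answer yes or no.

Step 1: find(0) -> no change; set of 0 is {0}
Step 2: find(0) -> no change; set of 0 is {0}
Step 3: find(6) -> no change; set of 6 is {6}
Step 4: find(1) -> no change; set of 1 is {1}
Step 5: find(5) -> no change; set of 5 is {5}
Step 6: find(5) -> no change; set of 5 is {5}
Step 7: union(8, 6) -> merged; set of 8 now {6, 8}
Step 8: find(1) -> no change; set of 1 is {1}
Step 9: find(8) -> no change; set of 8 is {6, 8}
Step 10: union(7, 1) -> merged; set of 7 now {1, 7}
Set of 7: {1, 7}; 1 is a member.

Answer: yes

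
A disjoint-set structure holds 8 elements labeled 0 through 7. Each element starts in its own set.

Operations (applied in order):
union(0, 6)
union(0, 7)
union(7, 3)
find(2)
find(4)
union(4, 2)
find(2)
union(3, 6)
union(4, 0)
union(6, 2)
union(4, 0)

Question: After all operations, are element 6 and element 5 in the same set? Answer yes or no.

Answer: no

Derivation:
Step 1: union(0, 6) -> merged; set of 0 now {0, 6}
Step 2: union(0, 7) -> merged; set of 0 now {0, 6, 7}
Step 3: union(7, 3) -> merged; set of 7 now {0, 3, 6, 7}
Step 4: find(2) -> no change; set of 2 is {2}
Step 5: find(4) -> no change; set of 4 is {4}
Step 6: union(4, 2) -> merged; set of 4 now {2, 4}
Step 7: find(2) -> no change; set of 2 is {2, 4}
Step 8: union(3, 6) -> already same set; set of 3 now {0, 3, 6, 7}
Step 9: union(4, 0) -> merged; set of 4 now {0, 2, 3, 4, 6, 7}
Step 10: union(6, 2) -> already same set; set of 6 now {0, 2, 3, 4, 6, 7}
Step 11: union(4, 0) -> already same set; set of 4 now {0, 2, 3, 4, 6, 7}
Set of 6: {0, 2, 3, 4, 6, 7}; 5 is not a member.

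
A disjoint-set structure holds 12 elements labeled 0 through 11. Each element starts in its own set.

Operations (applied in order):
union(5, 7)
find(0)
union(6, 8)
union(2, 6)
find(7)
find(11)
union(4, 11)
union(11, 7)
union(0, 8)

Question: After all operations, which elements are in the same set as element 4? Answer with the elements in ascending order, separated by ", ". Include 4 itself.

Step 1: union(5, 7) -> merged; set of 5 now {5, 7}
Step 2: find(0) -> no change; set of 0 is {0}
Step 3: union(6, 8) -> merged; set of 6 now {6, 8}
Step 4: union(2, 6) -> merged; set of 2 now {2, 6, 8}
Step 5: find(7) -> no change; set of 7 is {5, 7}
Step 6: find(11) -> no change; set of 11 is {11}
Step 7: union(4, 11) -> merged; set of 4 now {4, 11}
Step 8: union(11, 7) -> merged; set of 11 now {4, 5, 7, 11}
Step 9: union(0, 8) -> merged; set of 0 now {0, 2, 6, 8}
Component of 4: {4, 5, 7, 11}

Answer: 4, 5, 7, 11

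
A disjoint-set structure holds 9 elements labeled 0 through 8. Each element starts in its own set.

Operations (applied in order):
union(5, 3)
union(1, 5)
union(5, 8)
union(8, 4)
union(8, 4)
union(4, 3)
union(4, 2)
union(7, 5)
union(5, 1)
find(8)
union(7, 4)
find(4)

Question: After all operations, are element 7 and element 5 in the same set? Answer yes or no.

Answer: yes

Derivation:
Step 1: union(5, 3) -> merged; set of 5 now {3, 5}
Step 2: union(1, 5) -> merged; set of 1 now {1, 3, 5}
Step 3: union(5, 8) -> merged; set of 5 now {1, 3, 5, 8}
Step 4: union(8, 4) -> merged; set of 8 now {1, 3, 4, 5, 8}
Step 5: union(8, 4) -> already same set; set of 8 now {1, 3, 4, 5, 8}
Step 6: union(4, 3) -> already same set; set of 4 now {1, 3, 4, 5, 8}
Step 7: union(4, 2) -> merged; set of 4 now {1, 2, 3, 4, 5, 8}
Step 8: union(7, 5) -> merged; set of 7 now {1, 2, 3, 4, 5, 7, 8}
Step 9: union(5, 1) -> already same set; set of 5 now {1, 2, 3, 4, 5, 7, 8}
Step 10: find(8) -> no change; set of 8 is {1, 2, 3, 4, 5, 7, 8}
Step 11: union(7, 4) -> already same set; set of 7 now {1, 2, 3, 4, 5, 7, 8}
Step 12: find(4) -> no change; set of 4 is {1, 2, 3, 4, 5, 7, 8}
Set of 7: {1, 2, 3, 4, 5, 7, 8}; 5 is a member.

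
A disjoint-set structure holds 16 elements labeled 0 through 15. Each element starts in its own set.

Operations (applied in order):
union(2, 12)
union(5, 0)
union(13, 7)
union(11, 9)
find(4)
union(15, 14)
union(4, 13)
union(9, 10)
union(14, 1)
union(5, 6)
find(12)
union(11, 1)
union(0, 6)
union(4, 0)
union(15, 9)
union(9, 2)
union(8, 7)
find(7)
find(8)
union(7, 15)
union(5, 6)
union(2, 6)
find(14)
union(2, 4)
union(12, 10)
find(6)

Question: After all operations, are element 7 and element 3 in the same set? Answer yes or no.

Step 1: union(2, 12) -> merged; set of 2 now {2, 12}
Step 2: union(5, 0) -> merged; set of 5 now {0, 5}
Step 3: union(13, 7) -> merged; set of 13 now {7, 13}
Step 4: union(11, 9) -> merged; set of 11 now {9, 11}
Step 5: find(4) -> no change; set of 4 is {4}
Step 6: union(15, 14) -> merged; set of 15 now {14, 15}
Step 7: union(4, 13) -> merged; set of 4 now {4, 7, 13}
Step 8: union(9, 10) -> merged; set of 9 now {9, 10, 11}
Step 9: union(14, 1) -> merged; set of 14 now {1, 14, 15}
Step 10: union(5, 6) -> merged; set of 5 now {0, 5, 6}
Step 11: find(12) -> no change; set of 12 is {2, 12}
Step 12: union(11, 1) -> merged; set of 11 now {1, 9, 10, 11, 14, 15}
Step 13: union(0, 6) -> already same set; set of 0 now {0, 5, 6}
Step 14: union(4, 0) -> merged; set of 4 now {0, 4, 5, 6, 7, 13}
Step 15: union(15, 9) -> already same set; set of 15 now {1, 9, 10, 11, 14, 15}
Step 16: union(9, 2) -> merged; set of 9 now {1, 2, 9, 10, 11, 12, 14, 15}
Step 17: union(8, 7) -> merged; set of 8 now {0, 4, 5, 6, 7, 8, 13}
Step 18: find(7) -> no change; set of 7 is {0, 4, 5, 6, 7, 8, 13}
Step 19: find(8) -> no change; set of 8 is {0, 4, 5, 6, 7, 8, 13}
Step 20: union(7, 15) -> merged; set of 7 now {0, 1, 2, 4, 5, 6, 7, 8, 9, 10, 11, 12, 13, 14, 15}
Step 21: union(5, 6) -> already same set; set of 5 now {0, 1, 2, 4, 5, 6, 7, 8, 9, 10, 11, 12, 13, 14, 15}
Step 22: union(2, 6) -> already same set; set of 2 now {0, 1, 2, 4, 5, 6, 7, 8, 9, 10, 11, 12, 13, 14, 15}
Step 23: find(14) -> no change; set of 14 is {0, 1, 2, 4, 5, 6, 7, 8, 9, 10, 11, 12, 13, 14, 15}
Step 24: union(2, 4) -> already same set; set of 2 now {0, 1, 2, 4, 5, 6, 7, 8, 9, 10, 11, 12, 13, 14, 15}
Step 25: union(12, 10) -> already same set; set of 12 now {0, 1, 2, 4, 5, 6, 7, 8, 9, 10, 11, 12, 13, 14, 15}
Step 26: find(6) -> no change; set of 6 is {0, 1, 2, 4, 5, 6, 7, 8, 9, 10, 11, 12, 13, 14, 15}
Set of 7: {0, 1, 2, 4, 5, 6, 7, 8, 9, 10, 11, 12, 13, 14, 15}; 3 is not a member.

Answer: no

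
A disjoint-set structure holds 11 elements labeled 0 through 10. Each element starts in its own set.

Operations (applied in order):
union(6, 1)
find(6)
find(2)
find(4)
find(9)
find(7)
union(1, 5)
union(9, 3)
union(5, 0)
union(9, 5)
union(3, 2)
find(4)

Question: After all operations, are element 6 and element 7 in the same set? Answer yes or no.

Answer: no

Derivation:
Step 1: union(6, 1) -> merged; set of 6 now {1, 6}
Step 2: find(6) -> no change; set of 6 is {1, 6}
Step 3: find(2) -> no change; set of 2 is {2}
Step 4: find(4) -> no change; set of 4 is {4}
Step 5: find(9) -> no change; set of 9 is {9}
Step 6: find(7) -> no change; set of 7 is {7}
Step 7: union(1, 5) -> merged; set of 1 now {1, 5, 6}
Step 8: union(9, 3) -> merged; set of 9 now {3, 9}
Step 9: union(5, 0) -> merged; set of 5 now {0, 1, 5, 6}
Step 10: union(9, 5) -> merged; set of 9 now {0, 1, 3, 5, 6, 9}
Step 11: union(3, 2) -> merged; set of 3 now {0, 1, 2, 3, 5, 6, 9}
Step 12: find(4) -> no change; set of 4 is {4}
Set of 6: {0, 1, 2, 3, 5, 6, 9}; 7 is not a member.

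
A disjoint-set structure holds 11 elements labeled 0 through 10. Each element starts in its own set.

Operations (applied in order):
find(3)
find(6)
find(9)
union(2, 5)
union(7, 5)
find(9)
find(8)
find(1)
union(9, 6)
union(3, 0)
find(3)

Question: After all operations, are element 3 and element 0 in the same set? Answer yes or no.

Answer: yes

Derivation:
Step 1: find(3) -> no change; set of 3 is {3}
Step 2: find(6) -> no change; set of 6 is {6}
Step 3: find(9) -> no change; set of 9 is {9}
Step 4: union(2, 5) -> merged; set of 2 now {2, 5}
Step 5: union(7, 5) -> merged; set of 7 now {2, 5, 7}
Step 6: find(9) -> no change; set of 9 is {9}
Step 7: find(8) -> no change; set of 8 is {8}
Step 8: find(1) -> no change; set of 1 is {1}
Step 9: union(9, 6) -> merged; set of 9 now {6, 9}
Step 10: union(3, 0) -> merged; set of 3 now {0, 3}
Step 11: find(3) -> no change; set of 3 is {0, 3}
Set of 3: {0, 3}; 0 is a member.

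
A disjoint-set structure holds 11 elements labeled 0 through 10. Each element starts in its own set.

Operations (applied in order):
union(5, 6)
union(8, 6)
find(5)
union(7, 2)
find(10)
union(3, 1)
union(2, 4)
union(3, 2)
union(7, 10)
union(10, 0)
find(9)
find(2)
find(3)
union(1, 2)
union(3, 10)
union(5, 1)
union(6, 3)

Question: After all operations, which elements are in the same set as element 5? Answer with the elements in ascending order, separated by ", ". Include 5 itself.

Answer: 0, 1, 2, 3, 4, 5, 6, 7, 8, 10

Derivation:
Step 1: union(5, 6) -> merged; set of 5 now {5, 6}
Step 2: union(8, 6) -> merged; set of 8 now {5, 6, 8}
Step 3: find(5) -> no change; set of 5 is {5, 6, 8}
Step 4: union(7, 2) -> merged; set of 7 now {2, 7}
Step 5: find(10) -> no change; set of 10 is {10}
Step 6: union(3, 1) -> merged; set of 3 now {1, 3}
Step 7: union(2, 4) -> merged; set of 2 now {2, 4, 7}
Step 8: union(3, 2) -> merged; set of 3 now {1, 2, 3, 4, 7}
Step 9: union(7, 10) -> merged; set of 7 now {1, 2, 3, 4, 7, 10}
Step 10: union(10, 0) -> merged; set of 10 now {0, 1, 2, 3, 4, 7, 10}
Step 11: find(9) -> no change; set of 9 is {9}
Step 12: find(2) -> no change; set of 2 is {0, 1, 2, 3, 4, 7, 10}
Step 13: find(3) -> no change; set of 3 is {0, 1, 2, 3, 4, 7, 10}
Step 14: union(1, 2) -> already same set; set of 1 now {0, 1, 2, 3, 4, 7, 10}
Step 15: union(3, 10) -> already same set; set of 3 now {0, 1, 2, 3, 4, 7, 10}
Step 16: union(5, 1) -> merged; set of 5 now {0, 1, 2, 3, 4, 5, 6, 7, 8, 10}
Step 17: union(6, 3) -> already same set; set of 6 now {0, 1, 2, 3, 4, 5, 6, 7, 8, 10}
Component of 5: {0, 1, 2, 3, 4, 5, 6, 7, 8, 10}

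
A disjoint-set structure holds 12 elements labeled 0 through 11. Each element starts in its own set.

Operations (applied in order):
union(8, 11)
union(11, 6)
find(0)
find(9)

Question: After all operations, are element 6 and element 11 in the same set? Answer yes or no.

Step 1: union(8, 11) -> merged; set of 8 now {8, 11}
Step 2: union(11, 6) -> merged; set of 11 now {6, 8, 11}
Step 3: find(0) -> no change; set of 0 is {0}
Step 4: find(9) -> no change; set of 9 is {9}
Set of 6: {6, 8, 11}; 11 is a member.

Answer: yes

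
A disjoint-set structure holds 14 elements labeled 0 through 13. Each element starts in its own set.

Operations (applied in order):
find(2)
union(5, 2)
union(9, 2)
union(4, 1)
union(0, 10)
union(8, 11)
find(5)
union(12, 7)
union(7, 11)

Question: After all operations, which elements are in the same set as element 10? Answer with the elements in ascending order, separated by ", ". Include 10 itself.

Step 1: find(2) -> no change; set of 2 is {2}
Step 2: union(5, 2) -> merged; set of 5 now {2, 5}
Step 3: union(9, 2) -> merged; set of 9 now {2, 5, 9}
Step 4: union(4, 1) -> merged; set of 4 now {1, 4}
Step 5: union(0, 10) -> merged; set of 0 now {0, 10}
Step 6: union(8, 11) -> merged; set of 8 now {8, 11}
Step 7: find(5) -> no change; set of 5 is {2, 5, 9}
Step 8: union(12, 7) -> merged; set of 12 now {7, 12}
Step 9: union(7, 11) -> merged; set of 7 now {7, 8, 11, 12}
Component of 10: {0, 10}

Answer: 0, 10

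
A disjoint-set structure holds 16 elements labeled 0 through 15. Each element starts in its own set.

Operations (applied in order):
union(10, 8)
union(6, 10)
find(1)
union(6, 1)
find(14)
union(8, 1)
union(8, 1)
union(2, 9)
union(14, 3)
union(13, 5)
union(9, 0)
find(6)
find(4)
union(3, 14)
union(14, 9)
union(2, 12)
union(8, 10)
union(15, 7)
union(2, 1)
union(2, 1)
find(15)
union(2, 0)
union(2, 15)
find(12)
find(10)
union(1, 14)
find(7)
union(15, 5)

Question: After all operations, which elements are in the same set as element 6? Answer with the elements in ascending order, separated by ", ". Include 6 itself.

Answer: 0, 1, 2, 3, 5, 6, 7, 8, 9, 10, 12, 13, 14, 15

Derivation:
Step 1: union(10, 8) -> merged; set of 10 now {8, 10}
Step 2: union(6, 10) -> merged; set of 6 now {6, 8, 10}
Step 3: find(1) -> no change; set of 1 is {1}
Step 4: union(6, 1) -> merged; set of 6 now {1, 6, 8, 10}
Step 5: find(14) -> no change; set of 14 is {14}
Step 6: union(8, 1) -> already same set; set of 8 now {1, 6, 8, 10}
Step 7: union(8, 1) -> already same set; set of 8 now {1, 6, 8, 10}
Step 8: union(2, 9) -> merged; set of 2 now {2, 9}
Step 9: union(14, 3) -> merged; set of 14 now {3, 14}
Step 10: union(13, 5) -> merged; set of 13 now {5, 13}
Step 11: union(9, 0) -> merged; set of 9 now {0, 2, 9}
Step 12: find(6) -> no change; set of 6 is {1, 6, 8, 10}
Step 13: find(4) -> no change; set of 4 is {4}
Step 14: union(3, 14) -> already same set; set of 3 now {3, 14}
Step 15: union(14, 9) -> merged; set of 14 now {0, 2, 3, 9, 14}
Step 16: union(2, 12) -> merged; set of 2 now {0, 2, 3, 9, 12, 14}
Step 17: union(8, 10) -> already same set; set of 8 now {1, 6, 8, 10}
Step 18: union(15, 7) -> merged; set of 15 now {7, 15}
Step 19: union(2, 1) -> merged; set of 2 now {0, 1, 2, 3, 6, 8, 9, 10, 12, 14}
Step 20: union(2, 1) -> already same set; set of 2 now {0, 1, 2, 3, 6, 8, 9, 10, 12, 14}
Step 21: find(15) -> no change; set of 15 is {7, 15}
Step 22: union(2, 0) -> already same set; set of 2 now {0, 1, 2, 3, 6, 8, 9, 10, 12, 14}
Step 23: union(2, 15) -> merged; set of 2 now {0, 1, 2, 3, 6, 7, 8, 9, 10, 12, 14, 15}
Step 24: find(12) -> no change; set of 12 is {0, 1, 2, 3, 6, 7, 8, 9, 10, 12, 14, 15}
Step 25: find(10) -> no change; set of 10 is {0, 1, 2, 3, 6, 7, 8, 9, 10, 12, 14, 15}
Step 26: union(1, 14) -> already same set; set of 1 now {0, 1, 2, 3, 6, 7, 8, 9, 10, 12, 14, 15}
Step 27: find(7) -> no change; set of 7 is {0, 1, 2, 3, 6, 7, 8, 9, 10, 12, 14, 15}
Step 28: union(15, 5) -> merged; set of 15 now {0, 1, 2, 3, 5, 6, 7, 8, 9, 10, 12, 13, 14, 15}
Component of 6: {0, 1, 2, 3, 5, 6, 7, 8, 9, 10, 12, 13, 14, 15}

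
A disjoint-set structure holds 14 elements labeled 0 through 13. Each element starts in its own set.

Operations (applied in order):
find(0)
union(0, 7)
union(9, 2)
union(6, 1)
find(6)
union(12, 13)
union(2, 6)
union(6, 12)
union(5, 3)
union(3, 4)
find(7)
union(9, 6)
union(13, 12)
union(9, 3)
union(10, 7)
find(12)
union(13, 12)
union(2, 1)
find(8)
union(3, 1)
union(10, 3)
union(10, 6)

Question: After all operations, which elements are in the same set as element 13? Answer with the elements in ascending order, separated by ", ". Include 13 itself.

Answer: 0, 1, 2, 3, 4, 5, 6, 7, 9, 10, 12, 13

Derivation:
Step 1: find(0) -> no change; set of 0 is {0}
Step 2: union(0, 7) -> merged; set of 0 now {0, 7}
Step 3: union(9, 2) -> merged; set of 9 now {2, 9}
Step 4: union(6, 1) -> merged; set of 6 now {1, 6}
Step 5: find(6) -> no change; set of 6 is {1, 6}
Step 6: union(12, 13) -> merged; set of 12 now {12, 13}
Step 7: union(2, 6) -> merged; set of 2 now {1, 2, 6, 9}
Step 8: union(6, 12) -> merged; set of 6 now {1, 2, 6, 9, 12, 13}
Step 9: union(5, 3) -> merged; set of 5 now {3, 5}
Step 10: union(3, 4) -> merged; set of 3 now {3, 4, 5}
Step 11: find(7) -> no change; set of 7 is {0, 7}
Step 12: union(9, 6) -> already same set; set of 9 now {1, 2, 6, 9, 12, 13}
Step 13: union(13, 12) -> already same set; set of 13 now {1, 2, 6, 9, 12, 13}
Step 14: union(9, 3) -> merged; set of 9 now {1, 2, 3, 4, 5, 6, 9, 12, 13}
Step 15: union(10, 7) -> merged; set of 10 now {0, 7, 10}
Step 16: find(12) -> no change; set of 12 is {1, 2, 3, 4, 5, 6, 9, 12, 13}
Step 17: union(13, 12) -> already same set; set of 13 now {1, 2, 3, 4, 5, 6, 9, 12, 13}
Step 18: union(2, 1) -> already same set; set of 2 now {1, 2, 3, 4, 5, 6, 9, 12, 13}
Step 19: find(8) -> no change; set of 8 is {8}
Step 20: union(3, 1) -> already same set; set of 3 now {1, 2, 3, 4, 5, 6, 9, 12, 13}
Step 21: union(10, 3) -> merged; set of 10 now {0, 1, 2, 3, 4, 5, 6, 7, 9, 10, 12, 13}
Step 22: union(10, 6) -> already same set; set of 10 now {0, 1, 2, 3, 4, 5, 6, 7, 9, 10, 12, 13}
Component of 13: {0, 1, 2, 3, 4, 5, 6, 7, 9, 10, 12, 13}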